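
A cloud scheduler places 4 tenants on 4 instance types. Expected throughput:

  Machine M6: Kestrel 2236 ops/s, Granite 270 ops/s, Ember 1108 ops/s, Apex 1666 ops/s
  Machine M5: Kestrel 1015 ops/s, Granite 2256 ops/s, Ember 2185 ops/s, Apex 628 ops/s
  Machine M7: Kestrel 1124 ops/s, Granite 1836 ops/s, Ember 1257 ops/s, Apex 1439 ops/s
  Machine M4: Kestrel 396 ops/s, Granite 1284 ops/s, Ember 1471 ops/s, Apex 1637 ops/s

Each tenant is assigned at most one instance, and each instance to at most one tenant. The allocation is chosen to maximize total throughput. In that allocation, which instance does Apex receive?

Apex receives Machine M4.

Optimal: Kestrel→Machine M6 (2236 ops/s), Granite→Machine M7 (1836 ops/s), Ember→Machine M5 (2185 ops/s), Apex→Machine M4 (1637 ops/s) — total 2236+1836+2185+1637 = 7894 ops/s.
Max-entry greedy (repeatedly take the single best remaining cell) gives 7386 ops/s, worse by 508.
Next-best assignment: Kestrel→Machine M6, Granite→Machine M5, Ember→Machine M4, Apex→Machine M7 = 7402 ops/s.
Checked against all permutations: 7894 ops/s is optimal.
Apex's own top instance is Machine M6 (1666 ops/s), but forcing Apex→Machine M6 and reassigning the rest optimally gives only 6517 ops/s — worse by 1377.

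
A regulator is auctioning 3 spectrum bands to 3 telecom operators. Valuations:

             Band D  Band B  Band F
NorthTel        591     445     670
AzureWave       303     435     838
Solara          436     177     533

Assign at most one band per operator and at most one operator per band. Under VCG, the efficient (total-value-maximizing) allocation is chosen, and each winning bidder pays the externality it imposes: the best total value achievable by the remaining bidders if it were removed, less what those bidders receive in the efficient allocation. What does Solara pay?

Efficient allocation: NorthTel→Band B ($445M), AzureWave→Band F ($838M), Solara→Band D ($436M); total welfare W = $1719M.
Solara receives Band D at value $436M, so the others get W − 436 = $1283M.
Without Solara: best allocation of the remaining 2 bidders over all 3 bands is NorthTel→Band D ($591M), AzureWave→Band F ($838M), total $1429M.
VCG payment = (others' best without Solara) − (others' welfare with Solara) = 1429 − 1283 = $146M.

Solara pays $146M.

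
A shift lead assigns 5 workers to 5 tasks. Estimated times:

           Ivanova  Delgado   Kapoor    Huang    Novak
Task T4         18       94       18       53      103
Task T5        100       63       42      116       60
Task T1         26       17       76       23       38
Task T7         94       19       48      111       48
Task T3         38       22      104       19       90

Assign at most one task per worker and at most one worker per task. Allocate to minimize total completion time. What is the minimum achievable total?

Optimal: Ivanova→Task T4 (18 min), Delgado→Task T7 (19 min), Kapoor→Task T5 (42 min), Huang→Task T3 (19 min), Novak→Task T1 (38 min) — total 18+19+42+19+38 = 136 min.
Column-greedy (each task in turn goes to its cheapest remaining worker) gives 144 min, worse by 8.

Min total: 136 min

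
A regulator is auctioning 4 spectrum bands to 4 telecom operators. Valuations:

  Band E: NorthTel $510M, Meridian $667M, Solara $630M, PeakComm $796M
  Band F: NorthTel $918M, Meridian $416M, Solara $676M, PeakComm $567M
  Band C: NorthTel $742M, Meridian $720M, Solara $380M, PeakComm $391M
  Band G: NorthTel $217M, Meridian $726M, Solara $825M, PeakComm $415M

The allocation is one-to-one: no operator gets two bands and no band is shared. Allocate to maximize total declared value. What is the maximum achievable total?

Maximum total: $3259M

Optimal: NorthTel→Band F ($918M), Meridian→Band C ($720M), Solara→Band G ($825M), PeakComm→Band E ($796M) — total 918+720+825+796 = $3259M.
Row-greedy (each operator in turn takes its best remaining band) gives $2665M, worse by 594.
No other one-to-one assignment exceeds $3259M.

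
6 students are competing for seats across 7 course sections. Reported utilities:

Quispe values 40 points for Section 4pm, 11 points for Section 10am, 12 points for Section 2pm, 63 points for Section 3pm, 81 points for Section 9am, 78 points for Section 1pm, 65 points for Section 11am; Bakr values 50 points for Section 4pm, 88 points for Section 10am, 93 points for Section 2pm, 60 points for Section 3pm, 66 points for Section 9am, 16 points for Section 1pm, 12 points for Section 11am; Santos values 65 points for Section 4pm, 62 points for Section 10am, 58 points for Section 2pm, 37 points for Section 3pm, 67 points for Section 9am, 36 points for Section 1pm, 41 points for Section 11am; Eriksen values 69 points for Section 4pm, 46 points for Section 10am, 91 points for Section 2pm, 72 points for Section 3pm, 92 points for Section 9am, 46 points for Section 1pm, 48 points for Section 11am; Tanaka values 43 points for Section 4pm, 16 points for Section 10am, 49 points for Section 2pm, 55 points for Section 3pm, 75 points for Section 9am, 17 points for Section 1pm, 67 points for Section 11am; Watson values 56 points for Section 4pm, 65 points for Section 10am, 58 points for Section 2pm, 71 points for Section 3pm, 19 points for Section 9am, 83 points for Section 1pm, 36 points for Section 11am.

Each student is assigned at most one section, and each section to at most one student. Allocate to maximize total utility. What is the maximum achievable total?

This is the linear assignment problem.
Optimal: Quispe→Section 9am (81 points), Bakr→Section 10am (88 points), Santos→Section 4pm (65 points), Eriksen→Section 2pm (91 points), Tanaka→Section 11am (67 points), Watson→Section 1pm (83 points) — total 81+88+65+91+67+83 = 475 points.
Next-best assignment: Quispe→Section 1pm, Bakr→Section 10am, Santos→Section 4pm, Eriksen→Section 2pm, Tanaka→Section 9am, Watson→Section 3pm = 468 points.
Swapping Santos↔Eriksen (Santos→Section 2pm 58 points, Eriksen→Section 4pm 69 points) loses 29.

Max total: 475 points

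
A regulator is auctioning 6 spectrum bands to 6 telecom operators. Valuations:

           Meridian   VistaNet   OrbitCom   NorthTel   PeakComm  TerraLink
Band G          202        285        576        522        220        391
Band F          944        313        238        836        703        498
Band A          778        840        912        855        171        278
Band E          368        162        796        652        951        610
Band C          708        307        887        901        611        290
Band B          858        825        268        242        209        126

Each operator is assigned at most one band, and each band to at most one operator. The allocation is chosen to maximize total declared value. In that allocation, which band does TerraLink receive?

Optimal: Meridian→Band F ($944M), VistaNet→Band B ($825M), OrbitCom→Band A ($912M), NorthTel→Band C ($901M), PeakComm→Band E ($951M), TerraLink→Band G ($391M) — total 944+825+912+901+951+391 = $4924M.
Row-greedy (each operator in turn takes its best remaining band) gives $3669M, worse by 1255.
Next-best assignment: Meridian→Band F, VistaNet→Band B, OrbitCom→Band C, NorthTel→Band A, PeakComm→Band E, TerraLink→Band G = $4853M.
Swapping OrbitCom↔VistaNet (OrbitCom→Band B $268M, VistaNet→Band A $840M) loses 629.
Every other assignment is strictly worse.
TerraLink's own top band is Band E ($610M), but forcing TerraLink→Band E and reassigning the rest optimally gives only $4488M — worse by 436.

TerraLink receives Band G.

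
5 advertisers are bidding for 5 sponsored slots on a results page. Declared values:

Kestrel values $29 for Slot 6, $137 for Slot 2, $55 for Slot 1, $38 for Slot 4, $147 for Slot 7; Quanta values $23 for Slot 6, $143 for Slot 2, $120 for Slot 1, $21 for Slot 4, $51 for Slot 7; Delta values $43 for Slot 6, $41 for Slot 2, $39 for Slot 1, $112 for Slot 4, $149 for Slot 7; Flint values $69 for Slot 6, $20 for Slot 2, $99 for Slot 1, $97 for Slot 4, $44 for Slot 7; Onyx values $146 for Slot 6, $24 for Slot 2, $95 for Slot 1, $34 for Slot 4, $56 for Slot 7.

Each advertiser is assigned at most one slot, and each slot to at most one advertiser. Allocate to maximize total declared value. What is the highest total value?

Max total: $649

Optimal: Kestrel→Slot 2 ($137), Quanta→Slot 1 ($120), Delta→Slot 7 ($149), Flint→Slot 4 ($97), Onyx→Slot 6 ($146) — total 137+120+149+97+146 = $649.
Max-entry greedy (repeatedly take the single best remaining cell) gives $575, worse by 74.
Next-best assignment: Kestrel→Slot 7, Quanta→Slot 2, Delta→Slot 4, Flint→Slot 1, Onyx→Slot 6 = $647.
Every other assignment is strictly worse.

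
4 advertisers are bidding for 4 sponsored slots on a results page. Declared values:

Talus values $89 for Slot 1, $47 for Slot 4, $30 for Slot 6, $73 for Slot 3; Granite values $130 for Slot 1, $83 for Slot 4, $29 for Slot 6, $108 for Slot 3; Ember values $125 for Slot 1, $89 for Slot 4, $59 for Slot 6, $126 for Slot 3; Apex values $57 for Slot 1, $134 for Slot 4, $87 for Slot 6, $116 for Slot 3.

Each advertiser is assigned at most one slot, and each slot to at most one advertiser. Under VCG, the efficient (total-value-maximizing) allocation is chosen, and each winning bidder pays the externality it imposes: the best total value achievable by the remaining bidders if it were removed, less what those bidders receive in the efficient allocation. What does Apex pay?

Apex pays $17.

Efficient allocation: Talus→Slot 6 ($30), Granite→Slot 1 ($130), Ember→Slot 3 ($126), Apex→Slot 4 ($134); total welfare W = $420.
Apex receives Slot 4 at value $134, so the others get W − 134 = $286.
Without Apex: best allocation of the remaining 3 bidders over all 4 slots is Talus→Slot 4 ($47), Granite→Slot 1 ($130), Ember→Slot 3 ($126), total $303.
VCG payment = (others' best without Apex) − (others' welfare with Apex) = 303 − 286 = $17.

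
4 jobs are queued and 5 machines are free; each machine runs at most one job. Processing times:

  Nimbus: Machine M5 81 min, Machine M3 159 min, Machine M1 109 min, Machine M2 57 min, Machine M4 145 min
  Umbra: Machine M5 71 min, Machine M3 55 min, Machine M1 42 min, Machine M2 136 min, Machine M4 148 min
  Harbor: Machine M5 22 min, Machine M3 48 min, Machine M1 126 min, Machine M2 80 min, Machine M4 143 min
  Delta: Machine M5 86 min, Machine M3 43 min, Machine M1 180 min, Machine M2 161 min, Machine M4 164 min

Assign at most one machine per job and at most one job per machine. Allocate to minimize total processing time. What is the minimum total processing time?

Treat this as an assignment problem: match each job to one machine.
Optimal: Nimbus→Machine M2 (57 min), Umbra→Machine M1 (42 min), Harbor→Machine M5 (22 min), Delta→Machine M3 (43 min) — total 57+42+22+43 = 164 min.
Next-best assignment: Nimbus→Machine M2, Umbra→Machine M1, Harbor→Machine M3, Delta→Machine M5 = 233 min.
Swapping Delta↔Harbor (Delta→Machine M5 86 min, Harbor→Machine M3 48 min) adds 69.

Minimum total: 164 min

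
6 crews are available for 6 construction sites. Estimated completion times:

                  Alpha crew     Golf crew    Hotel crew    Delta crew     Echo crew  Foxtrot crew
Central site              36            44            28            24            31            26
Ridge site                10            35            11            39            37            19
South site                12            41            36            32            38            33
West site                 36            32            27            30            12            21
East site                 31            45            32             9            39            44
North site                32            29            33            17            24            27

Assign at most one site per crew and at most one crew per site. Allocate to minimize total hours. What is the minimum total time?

Optimal: Alpha crew→South site (12 hours), Golf crew→North site (29 hours), Hotel crew→Ridge site (11 hours), Delta crew→East site (9 hours), Echo crew→West site (12 hours), Foxtrot crew→Central site (26 hours) — total 12+29+11+9+12+26 = 99 hours.
Next-best assignment: Alpha crew→South site, Golf crew→North site, Hotel crew→Central site, Delta crew→East site, Echo crew→West site, Foxtrot crew→Ridge site = 109 hours.
Swapping Delta crew↔Alpha crew (Delta crew→South site 32 hours, Alpha crew→East site 31 hours) adds 42.
Checked against all permutations: 99 hours is optimal.

Min total: 99 hours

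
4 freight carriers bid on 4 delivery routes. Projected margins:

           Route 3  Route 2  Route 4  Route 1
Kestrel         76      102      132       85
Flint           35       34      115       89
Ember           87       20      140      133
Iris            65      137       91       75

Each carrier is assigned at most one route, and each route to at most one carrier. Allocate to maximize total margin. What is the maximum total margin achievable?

Treat this as an assignment problem: match each carrier to one route.
Optimal: Kestrel→Route 3 ($76k), Flint→Route 4 ($115k), Ember→Route 1 ($133k), Iris→Route 2 ($137k) — total 76+115+133+137 = $461k.
Row-greedy (each carrier in turn takes its best remaining route) gives $445k, worse by 16.
Swapping Flint↔Kestrel (Flint→Route 3 $35k, Kestrel→Route 4 $132k) loses 24.

Maximum total: $461k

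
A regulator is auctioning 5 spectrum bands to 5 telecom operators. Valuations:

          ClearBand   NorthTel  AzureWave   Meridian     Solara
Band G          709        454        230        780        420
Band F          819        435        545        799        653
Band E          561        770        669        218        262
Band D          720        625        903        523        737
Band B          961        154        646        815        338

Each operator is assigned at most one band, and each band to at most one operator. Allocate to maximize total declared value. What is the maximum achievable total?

Max total: $4067M

Optimal: ClearBand→Band B ($961M), NorthTel→Band E ($770M), AzureWave→Band D ($903M), Meridian→Band G ($780M), Solara→Band F ($653M) — total 961+770+903+780+653 = $4067M.
Row-greedy (each operator in turn takes its best remaining band) gives $3853M, worse by 214.
Every other assignment is strictly worse.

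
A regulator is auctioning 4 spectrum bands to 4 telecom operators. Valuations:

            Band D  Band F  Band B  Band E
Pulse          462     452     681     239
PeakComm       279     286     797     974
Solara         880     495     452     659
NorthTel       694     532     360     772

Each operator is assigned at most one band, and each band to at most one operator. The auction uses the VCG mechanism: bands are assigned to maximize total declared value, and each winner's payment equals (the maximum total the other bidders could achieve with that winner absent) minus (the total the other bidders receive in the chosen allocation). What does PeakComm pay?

Efficient allocation: Pulse→Band B ($681M), PeakComm→Band E ($974M), Solara→Band D ($880M), NorthTel→Band F ($532M); total welfare W = $3067M.
PeakComm receives Band E at value $974M, so the others get W − 974 = $2093M.
Without PeakComm: best allocation of the remaining 3 bidders over all 4 bands is Pulse→Band B ($681M), Solara→Band D ($880M), NorthTel→Band E ($772M), total $2333M.
VCG payment = (others' best without PeakComm) − (others' welfare with PeakComm) = 2333 − 2093 = $240M.

PeakComm pays $240M.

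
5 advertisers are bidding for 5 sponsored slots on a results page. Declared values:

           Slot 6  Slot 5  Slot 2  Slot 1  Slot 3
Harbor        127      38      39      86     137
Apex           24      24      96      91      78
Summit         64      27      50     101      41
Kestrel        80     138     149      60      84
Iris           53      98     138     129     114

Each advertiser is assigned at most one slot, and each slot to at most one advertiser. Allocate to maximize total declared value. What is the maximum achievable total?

Maximum total: $582

This is a one-to-one assignment (maximum-weight bipartite matching).
Optimal: Harbor→Slot 6 ($127), Apex→Slot 3 ($78), Summit→Slot 1 ($101), Kestrel→Slot 5 ($138), Iris→Slot 2 ($138) — total 127+78+101+138+138 = $582.
Max-entry greedy (repeatedly take the single best remaining cell) gives $503, worse by 79.
No other one-to-one assignment exceeds $582.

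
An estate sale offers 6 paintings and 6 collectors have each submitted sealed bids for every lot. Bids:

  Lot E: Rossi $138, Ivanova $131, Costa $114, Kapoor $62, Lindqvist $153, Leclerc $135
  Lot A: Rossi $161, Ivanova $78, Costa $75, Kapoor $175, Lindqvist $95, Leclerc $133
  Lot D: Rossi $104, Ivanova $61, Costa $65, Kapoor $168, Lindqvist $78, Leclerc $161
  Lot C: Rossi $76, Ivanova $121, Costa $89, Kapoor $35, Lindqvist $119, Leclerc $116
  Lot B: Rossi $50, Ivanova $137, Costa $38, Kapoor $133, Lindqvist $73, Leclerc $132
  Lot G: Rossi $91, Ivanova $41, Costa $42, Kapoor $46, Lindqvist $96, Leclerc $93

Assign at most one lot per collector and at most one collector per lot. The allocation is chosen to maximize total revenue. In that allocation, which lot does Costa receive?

Costa receives Lot C.

This is a one-to-one assignment (maximum-weight bipartite matching).
Optimal: Rossi→Lot G ($91), Ivanova→Lot B ($137), Costa→Lot C ($89), Kapoor→Lot A ($175), Lindqvist→Lot E ($153), Leclerc→Lot D ($161) — total 91+137+89+175+153+161 = $806.
Column-greedy (each lot in turn goes to its best remaining collector) gives $702, worse by 104.
Every other assignment is strictly worse.
Costa's own top lot is Lot E ($114), but forcing Costa→Lot E and reassigning the rest optimally gives only $797 — worse by 9.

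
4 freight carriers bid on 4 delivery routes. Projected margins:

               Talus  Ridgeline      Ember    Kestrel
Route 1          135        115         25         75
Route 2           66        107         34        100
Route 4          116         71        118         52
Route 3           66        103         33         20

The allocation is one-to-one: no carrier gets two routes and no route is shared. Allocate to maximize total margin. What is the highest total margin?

Maximum total: $456k

Optimal: Talus→Route 1 ($135k), Ridgeline→Route 3 ($103k), Ember→Route 4 ($118k), Kestrel→Route 2 ($100k) — total 135+103+118+100 = $456k.
Row-greedy (each carrier in turn takes its best remaining route) gives $380k, worse by 76.
Next-best assignment: Talus→Route 3, Ridgeline→Route 1, Ember→Route 4, Kestrel→Route 2 = $399k.
No other one-to-one assignment exceeds $456k.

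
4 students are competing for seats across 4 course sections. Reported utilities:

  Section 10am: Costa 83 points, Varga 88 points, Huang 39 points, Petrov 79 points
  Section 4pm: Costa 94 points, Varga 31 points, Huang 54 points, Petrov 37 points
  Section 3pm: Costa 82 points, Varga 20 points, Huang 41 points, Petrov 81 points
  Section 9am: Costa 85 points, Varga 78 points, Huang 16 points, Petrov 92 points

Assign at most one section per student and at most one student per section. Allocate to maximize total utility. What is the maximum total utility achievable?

This is the linear assignment problem.
Optimal: Costa→Section 3pm (82 points), Varga→Section 10am (88 points), Huang→Section 4pm (54 points), Petrov→Section 9am (92 points) — total 82+88+54+92 = 316 points.
Row-greedy (each student in turn takes its best remaining section) gives 315 points, worse by 1.
Next-best assignment: Costa→Section 4pm, Varga→Section 10am, Huang→Section 3pm, Petrov→Section 9am = 315 points.
Swapping Costa↔Petrov (Costa→Section 9am 85 points, Petrov→Section 3pm 81 points) loses 8.

Maximum total: 316 points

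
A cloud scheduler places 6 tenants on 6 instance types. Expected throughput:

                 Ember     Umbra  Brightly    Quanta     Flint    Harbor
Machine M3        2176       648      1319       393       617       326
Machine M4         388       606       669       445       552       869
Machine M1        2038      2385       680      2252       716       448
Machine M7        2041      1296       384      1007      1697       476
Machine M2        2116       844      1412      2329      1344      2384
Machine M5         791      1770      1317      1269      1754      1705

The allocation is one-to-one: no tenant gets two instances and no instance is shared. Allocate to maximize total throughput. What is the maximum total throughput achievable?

Optimal: Ember→Machine M3 (2176 ops/s), Umbra→Machine M1 (2385 ops/s), Brightly→Machine M4 (669 ops/s), Quanta→Machine M2 (2329 ops/s), Flint→Machine M7 (1697 ops/s), Harbor→Machine M5 (1705 ops/s) — total 2176+2385+669+2329+1697+1705 = 10961 ops/s.
Next-best assignment: Ember→Machine M3, Umbra→Machine M5, Brightly→Machine M4, Quanta→Machine M1, Flint→Machine M7, Harbor→Machine M2 = 10948 ops/s.
Every other assignment is strictly worse.

Max total: 10961 ops/s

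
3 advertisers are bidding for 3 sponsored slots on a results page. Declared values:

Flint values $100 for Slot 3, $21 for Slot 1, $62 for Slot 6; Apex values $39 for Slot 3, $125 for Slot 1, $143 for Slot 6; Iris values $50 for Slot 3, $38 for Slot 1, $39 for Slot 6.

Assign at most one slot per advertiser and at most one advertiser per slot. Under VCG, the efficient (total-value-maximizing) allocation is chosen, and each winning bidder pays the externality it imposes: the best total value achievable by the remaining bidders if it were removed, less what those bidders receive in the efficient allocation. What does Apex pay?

Efficient allocation: Flint→Slot 3 ($100), Apex→Slot 6 ($143), Iris→Slot 1 ($38); total welfare W = $281.
Apex receives Slot 6 at value $143, so the others get W − 143 = $138.
Without Apex: best allocation of the remaining 2 bidders over all 3 slots is Flint→Slot 3 ($100), Iris→Slot 6 ($39), total $139.
VCG payment = (others' best without Apex) − (others' welfare with Apex) = 139 − 138 = $1.

Apex pays $1.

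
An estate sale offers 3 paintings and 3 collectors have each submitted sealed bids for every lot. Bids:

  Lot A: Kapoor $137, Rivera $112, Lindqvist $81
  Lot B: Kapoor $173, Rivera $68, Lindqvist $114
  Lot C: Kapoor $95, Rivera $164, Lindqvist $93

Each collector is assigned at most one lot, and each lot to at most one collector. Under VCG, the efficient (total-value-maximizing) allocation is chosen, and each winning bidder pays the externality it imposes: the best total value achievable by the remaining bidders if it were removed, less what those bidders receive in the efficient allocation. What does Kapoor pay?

Kapoor pays $33.

Efficient allocation: Kapoor→Lot B ($173), Rivera→Lot C ($164), Lindqvist→Lot A ($81); total welfare W = $418.
Kapoor receives Lot B at value $173, so the others get W − 173 = $245.
Without Kapoor: best allocation of the remaining 2 bidders over all 3 lots is Rivera→Lot C ($164), Lindqvist→Lot B ($114), total $278.
VCG payment = (others' best without Kapoor) − (others' welfare with Kapoor) = 278 − 245 = $33.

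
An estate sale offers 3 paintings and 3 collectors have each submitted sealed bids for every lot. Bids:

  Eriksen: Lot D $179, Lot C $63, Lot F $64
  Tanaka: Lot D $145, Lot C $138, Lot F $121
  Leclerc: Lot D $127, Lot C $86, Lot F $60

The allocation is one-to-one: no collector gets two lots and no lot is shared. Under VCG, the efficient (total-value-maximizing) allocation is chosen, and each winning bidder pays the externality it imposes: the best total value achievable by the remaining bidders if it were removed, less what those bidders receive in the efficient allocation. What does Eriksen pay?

Eriksen pays $58.

Efficient allocation: Eriksen→Lot D ($179), Tanaka→Lot F ($121), Leclerc→Lot C ($86); total welfare W = $386.
Eriksen receives Lot D at value $179, so the others get W − 179 = $207.
Without Eriksen: best allocation of the remaining 2 bidders over all 3 lots is Tanaka→Lot C ($138), Leclerc→Lot D ($127), total $265.
VCG payment = (others' best without Eriksen) − (others' welfare with Eriksen) = 265 − 207 = $58.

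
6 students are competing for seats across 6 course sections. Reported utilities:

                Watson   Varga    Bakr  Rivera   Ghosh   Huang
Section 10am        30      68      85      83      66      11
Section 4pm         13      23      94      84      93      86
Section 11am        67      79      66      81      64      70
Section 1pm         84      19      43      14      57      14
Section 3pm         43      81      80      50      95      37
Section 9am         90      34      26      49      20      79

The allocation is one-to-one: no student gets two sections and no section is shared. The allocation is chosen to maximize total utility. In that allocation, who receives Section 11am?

This is a one-to-one assignment (maximum-weight bipartite matching).
Optimal: Watson→Section 1pm (84 points), Varga→Section 11am (79 points), Bakr→Section 4pm (94 points), Rivera→Section 10am (83 points), Ghosh→Section 3pm (95 points), Huang→Section 9am (79 points) — total 84+79+94+83+95+79 = 514 points.
Column-greedy (each section in turn goes to its best remaining student) gives 503 points, worse by 11.
Every other assignment is strictly worse.
Varga's own top section is Section 3pm (81 points), but forcing Varga→Section 3pm and reassigning the rest optimally gives only 503 points — worse by 11.

Varga receives Section 11am.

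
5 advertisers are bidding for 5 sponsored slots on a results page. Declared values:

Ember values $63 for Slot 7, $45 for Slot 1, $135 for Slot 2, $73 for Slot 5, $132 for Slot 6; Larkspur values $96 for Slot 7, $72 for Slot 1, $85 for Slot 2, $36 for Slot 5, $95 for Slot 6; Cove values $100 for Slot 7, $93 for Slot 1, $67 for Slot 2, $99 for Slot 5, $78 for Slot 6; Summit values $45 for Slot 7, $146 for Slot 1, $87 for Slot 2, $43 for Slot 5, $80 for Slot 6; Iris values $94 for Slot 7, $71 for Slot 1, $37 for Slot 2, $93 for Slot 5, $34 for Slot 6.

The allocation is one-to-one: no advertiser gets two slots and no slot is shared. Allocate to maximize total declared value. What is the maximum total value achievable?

Optimal: Ember→Slot 2 ($135), Larkspur→Slot 6 ($95), Cove→Slot 7 ($100), Summit→Slot 1 ($146), Iris→Slot 5 ($93) — total 135+95+100+146+93 = $569.
Checked against all permutations: $569 is optimal.

Maximum total: $569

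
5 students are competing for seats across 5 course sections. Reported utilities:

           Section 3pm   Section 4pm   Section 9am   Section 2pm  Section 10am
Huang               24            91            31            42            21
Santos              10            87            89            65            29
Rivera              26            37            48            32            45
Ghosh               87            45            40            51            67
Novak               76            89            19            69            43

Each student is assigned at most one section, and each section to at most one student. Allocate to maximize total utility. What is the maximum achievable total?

Optimal: Huang→Section 4pm (91 points), Santos→Section 9am (89 points), Rivera→Section 10am (45 points), Ghosh→Section 3pm (87 points), Novak→Section 2pm (69 points) — total 91+89+45+87+69 = 381 points.
Next-best assignment: Huang→Section 4pm, Santos→Section 9am, Rivera→Section 2pm, Ghosh→Section 10am, Novak→Section 3pm = 355 points.

Max total: 381 points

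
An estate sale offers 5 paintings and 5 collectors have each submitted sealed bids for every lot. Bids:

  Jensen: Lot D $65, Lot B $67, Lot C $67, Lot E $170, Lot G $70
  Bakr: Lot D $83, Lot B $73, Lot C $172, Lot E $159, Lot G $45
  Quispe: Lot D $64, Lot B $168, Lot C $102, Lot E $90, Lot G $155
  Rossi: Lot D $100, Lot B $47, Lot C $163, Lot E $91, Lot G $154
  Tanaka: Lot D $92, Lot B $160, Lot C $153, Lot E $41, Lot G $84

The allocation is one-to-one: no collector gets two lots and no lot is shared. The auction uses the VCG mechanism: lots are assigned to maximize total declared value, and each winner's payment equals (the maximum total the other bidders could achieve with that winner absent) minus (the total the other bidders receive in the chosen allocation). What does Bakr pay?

Efficient allocation: Jensen→Lot E ($170), Bakr→Lot C ($172), Quispe→Lot G ($155), Rossi→Lot D ($100), Tanaka→Lot B ($160); total welfare W = $757.
Bakr receives Lot C at value $172, so the others get W − 172 = $585.
Without Bakr: best allocation of the remaining 4 bidders over all 5 lots is Jensen→Lot E ($170), Quispe→Lot G ($155), Rossi→Lot C ($163), Tanaka→Lot B ($160), total $648.
VCG payment = (others' best without Bakr) − (others' welfare with Bakr) = 648 − 585 = $63.

Bakr pays $63.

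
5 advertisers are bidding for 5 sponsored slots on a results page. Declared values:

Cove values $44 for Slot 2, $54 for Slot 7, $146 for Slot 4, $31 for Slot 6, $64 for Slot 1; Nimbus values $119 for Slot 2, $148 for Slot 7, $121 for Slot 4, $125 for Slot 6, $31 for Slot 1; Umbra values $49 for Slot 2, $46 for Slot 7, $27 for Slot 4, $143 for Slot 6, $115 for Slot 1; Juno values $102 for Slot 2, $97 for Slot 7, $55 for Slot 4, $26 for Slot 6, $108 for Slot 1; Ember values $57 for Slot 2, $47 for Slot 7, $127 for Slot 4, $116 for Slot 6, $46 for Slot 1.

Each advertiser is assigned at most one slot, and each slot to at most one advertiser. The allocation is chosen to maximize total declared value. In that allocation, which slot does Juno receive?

Optimal: Cove→Slot 4 ($146), Nimbus→Slot 7 ($148), Umbra→Slot 1 ($115), Juno→Slot 2 ($102), Ember→Slot 6 ($116) — total 146+148+115+102+116 = $627.
Max-entry greedy (repeatedly take the single best remaining cell) gives $602, worse by 25.
Next-best assignment: Cove→Slot 4, Nimbus→Slot 7, Umbra→Slot 6, Juno→Slot 1, Ember→Slot 2 = $602.
Every other assignment is strictly worse.
Juno's own top slot is Slot 1 ($108), but forcing Juno→Slot 1 and reassigning the rest optimally gives only $602 — worse by 25.

Juno receives Slot 2.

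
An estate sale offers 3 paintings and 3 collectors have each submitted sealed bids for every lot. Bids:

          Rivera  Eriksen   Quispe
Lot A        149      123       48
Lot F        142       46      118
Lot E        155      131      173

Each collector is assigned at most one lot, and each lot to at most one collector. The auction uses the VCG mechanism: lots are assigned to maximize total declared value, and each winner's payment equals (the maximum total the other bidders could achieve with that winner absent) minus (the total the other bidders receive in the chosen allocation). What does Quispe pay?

Quispe pays $15.

Efficient allocation: Rivera→Lot F ($142), Eriksen→Lot A ($123), Quispe→Lot E ($173); total welfare W = $438.
Quispe receives Lot E at value $173, so the others get W − 173 = $265.
Without Quispe: best allocation of the remaining 2 bidders over all 3 lots is Rivera→Lot A ($149), Eriksen→Lot E ($131), total $280.
VCG payment = (others' best without Quispe) − (others' welfare with Quispe) = 280 − 265 = $15.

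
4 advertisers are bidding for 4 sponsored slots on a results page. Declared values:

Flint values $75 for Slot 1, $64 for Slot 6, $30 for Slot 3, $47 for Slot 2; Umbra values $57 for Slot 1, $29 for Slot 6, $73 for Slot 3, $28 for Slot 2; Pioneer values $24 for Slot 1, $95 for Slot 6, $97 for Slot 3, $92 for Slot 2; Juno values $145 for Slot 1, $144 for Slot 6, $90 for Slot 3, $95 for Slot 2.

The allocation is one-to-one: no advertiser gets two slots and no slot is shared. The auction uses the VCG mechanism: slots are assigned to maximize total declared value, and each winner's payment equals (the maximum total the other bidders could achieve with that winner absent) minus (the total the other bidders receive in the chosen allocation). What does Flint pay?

Efficient allocation: Flint→Slot 1 ($75), Umbra→Slot 3 ($73), Pioneer→Slot 2 ($92), Juno→Slot 6 ($144); total welfare W = $384.
Flint receives Slot 1 at value $75, so the others get W − 75 = $309.
Without Flint: best allocation of the remaining 3 bidders over all 4 slots is Umbra→Slot 3 ($73), Pioneer→Slot 6 ($95), Juno→Slot 1 ($145), total $313.
VCG payment = (others' best without Flint) − (others' welfare with Flint) = 313 − 309 = $4.

Flint pays $4.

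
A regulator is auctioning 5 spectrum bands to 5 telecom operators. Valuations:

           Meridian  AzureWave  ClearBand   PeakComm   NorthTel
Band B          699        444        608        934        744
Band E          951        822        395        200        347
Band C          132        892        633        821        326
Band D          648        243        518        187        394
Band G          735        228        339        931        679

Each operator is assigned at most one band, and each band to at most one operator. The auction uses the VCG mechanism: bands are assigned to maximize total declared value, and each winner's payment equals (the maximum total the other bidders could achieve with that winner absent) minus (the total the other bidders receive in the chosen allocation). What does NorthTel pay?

Efficient allocation: Meridian→Band E ($951M), AzureWave→Band C ($892M), ClearBand→Band D ($518M), PeakComm→Band G ($931M), NorthTel→Band B ($744M); total welfare W = $4036M.
NorthTel receives Band B at value $744M, so the others get W − 744 = $3292M.
Without NorthTel: best allocation of the remaining 4 bidders over all 5 bands is Meridian→Band E ($951M), AzureWave→Band C ($892M), ClearBand→Band B ($608M), PeakComm→Band G ($931M), total $3382M.
VCG payment = (others' best without NorthTel) − (others' welfare with NorthTel) = 3382 − 3292 = $90M.

NorthTel pays $90M.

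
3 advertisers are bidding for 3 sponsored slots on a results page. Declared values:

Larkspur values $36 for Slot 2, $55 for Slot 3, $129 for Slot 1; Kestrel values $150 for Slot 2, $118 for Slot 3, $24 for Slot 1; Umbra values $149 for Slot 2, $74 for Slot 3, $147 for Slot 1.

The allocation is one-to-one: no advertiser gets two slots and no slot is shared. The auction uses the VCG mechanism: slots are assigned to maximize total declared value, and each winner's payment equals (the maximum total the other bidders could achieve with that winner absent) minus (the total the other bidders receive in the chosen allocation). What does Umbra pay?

Efficient allocation: Larkspur→Slot 1 ($129), Kestrel→Slot 3 ($118), Umbra→Slot 2 ($149); total welfare W = $396.
Umbra receives Slot 2 at value $149, so the others get W − 149 = $247.
Without Umbra: best allocation of the remaining 2 bidders over all 3 slots is Larkspur→Slot 1 ($129), Kestrel→Slot 2 ($150), total $279.
VCG payment = (others' best without Umbra) − (others' welfare with Umbra) = 279 − 247 = $32.

Umbra pays $32.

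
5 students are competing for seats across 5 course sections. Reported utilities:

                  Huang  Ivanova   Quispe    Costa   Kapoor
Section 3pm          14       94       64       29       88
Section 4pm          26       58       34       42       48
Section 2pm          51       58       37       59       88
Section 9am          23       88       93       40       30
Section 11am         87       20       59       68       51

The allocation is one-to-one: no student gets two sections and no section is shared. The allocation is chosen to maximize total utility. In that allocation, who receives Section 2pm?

Kapoor receives Section 2pm.

Optimal: Huang→Section 11am (87 points), Ivanova→Section 3pm (94 points), Quispe→Section 9am (93 points), Costa→Section 4pm (42 points), Kapoor→Section 2pm (88 points) — total 87+94+93+42+88 = 404 points.
Column-greedy (each section in turn goes to its best remaining student) gives 381 points, worse by 23.
Swapping Ivanova↔Costa (Ivanova→Section 4pm 58 points, Costa→Section 3pm 29 points) loses 49.
Every other assignment is strictly worse.
Kapoor's own top section is Section 3pm (88 points), but forcing Kapoor→Section 3pm and reassigning the rest optimally gives only 385 points — worse by 19.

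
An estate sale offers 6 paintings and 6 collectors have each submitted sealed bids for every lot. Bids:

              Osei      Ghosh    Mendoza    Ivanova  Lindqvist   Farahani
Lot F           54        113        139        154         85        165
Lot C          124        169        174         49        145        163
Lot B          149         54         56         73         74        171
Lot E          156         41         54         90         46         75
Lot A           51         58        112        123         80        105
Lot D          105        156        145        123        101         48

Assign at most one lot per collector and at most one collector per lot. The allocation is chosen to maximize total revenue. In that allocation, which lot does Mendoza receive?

Optimal: Osei→Lot E ($156), Ghosh→Lot D ($156), Mendoza→Lot A ($112), Ivanova→Lot F ($154), Lindqvist→Lot C ($145), Farahani→Lot B ($171) — total 156+156+112+154+145+171 = $894.
Column-greedy (each lot in turn goes to its best remaining collector) gives $814, worse by 80.
Next-best assignment: Osei→Lot E, Ghosh→Lot D, Mendoza→Lot C, Ivanova→Lot F, Lindqvist→Lot A, Farahani→Lot B = $891.
Mendoza's own top lot is Lot C ($174), but forcing Mendoza→Lot C and reassigning the rest optimally gives only $891 — worse by 3.

Mendoza receives Lot A.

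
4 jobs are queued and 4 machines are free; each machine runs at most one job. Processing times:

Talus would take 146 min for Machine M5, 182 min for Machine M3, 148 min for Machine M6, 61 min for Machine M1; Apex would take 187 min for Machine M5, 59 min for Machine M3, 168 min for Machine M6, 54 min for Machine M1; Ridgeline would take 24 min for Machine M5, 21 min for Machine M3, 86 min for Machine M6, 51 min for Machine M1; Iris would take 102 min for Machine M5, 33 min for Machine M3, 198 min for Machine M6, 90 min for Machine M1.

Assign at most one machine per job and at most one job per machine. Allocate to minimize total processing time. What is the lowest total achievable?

Minimum total: 259 min

Optimal: Talus→Machine M6 (148 min), Apex→Machine M1 (54 min), Ridgeline→Machine M5 (24 min), Iris→Machine M3 (33 min) — total 148+54+24+33 = 259 min.
Min-entry greedy (repeatedly take the single cheapest remaining cell) gives 325 min, worse by 66.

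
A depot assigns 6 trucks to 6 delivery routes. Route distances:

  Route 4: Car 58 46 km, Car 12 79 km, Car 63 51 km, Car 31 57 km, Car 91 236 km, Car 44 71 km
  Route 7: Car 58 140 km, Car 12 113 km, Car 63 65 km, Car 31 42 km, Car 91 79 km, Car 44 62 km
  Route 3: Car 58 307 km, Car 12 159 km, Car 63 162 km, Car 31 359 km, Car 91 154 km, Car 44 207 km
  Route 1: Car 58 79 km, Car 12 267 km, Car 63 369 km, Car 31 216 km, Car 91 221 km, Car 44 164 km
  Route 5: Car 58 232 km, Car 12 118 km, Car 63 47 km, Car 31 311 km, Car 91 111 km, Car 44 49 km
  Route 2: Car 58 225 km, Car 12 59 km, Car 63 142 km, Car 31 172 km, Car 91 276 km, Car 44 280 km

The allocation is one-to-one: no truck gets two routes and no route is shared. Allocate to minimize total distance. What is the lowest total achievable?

Optimal: Car 58→Route 1 (79 km), Car 12→Route 2 (59 km), Car 63→Route 4 (51 km), Car 31→Route 7 (42 km), Car 91→Route 3 (154 km), Car 44→Route 5 (49 km) — total 79+59+51+42+154+49 = 434 km.
Row-greedy (each truck in turn takes its cheapest remaining route) gives 512 km, worse by 78.
Swapping Car 58↔Car 91 (Car 58→Route 3 307 km, Car 91→Route 1 221 km) adds 295.
Every other assignment is strictly worse.

Min total: 434 km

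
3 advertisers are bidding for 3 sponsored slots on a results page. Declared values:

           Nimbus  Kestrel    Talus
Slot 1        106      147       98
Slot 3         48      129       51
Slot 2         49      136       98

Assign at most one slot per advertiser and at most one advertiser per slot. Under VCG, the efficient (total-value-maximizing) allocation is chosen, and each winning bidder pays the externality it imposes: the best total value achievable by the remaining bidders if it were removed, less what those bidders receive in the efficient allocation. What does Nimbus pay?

Nimbus pays $18.

Efficient allocation: Nimbus→Slot 1 ($106), Kestrel→Slot 3 ($129), Talus→Slot 2 ($98); total welfare W = $333.
Nimbus receives Slot 1 at value $106, so the others get W − 106 = $227.
Without Nimbus: best allocation of the remaining 2 bidders over all 3 slots is Kestrel→Slot 1 ($147), Talus→Slot 2 ($98), total $245.
VCG payment = (others' best without Nimbus) − (others' welfare with Nimbus) = 245 − 227 = $18.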